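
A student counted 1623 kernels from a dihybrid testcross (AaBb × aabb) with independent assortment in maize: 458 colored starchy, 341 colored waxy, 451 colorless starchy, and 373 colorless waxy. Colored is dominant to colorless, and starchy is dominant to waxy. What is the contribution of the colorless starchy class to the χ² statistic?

A dihybrid testcross with independent assortment gives a 1:1:1:1 ratio.
Expected counts for N = 1623 under a 1:1:1:1 ratio (total parts = 4):
  colored starchy: 1623 × 1/4 = 405.75
  colored waxy: 1623 × 1/4 = 405.75
  colorless starchy: 1623 × 1/4 = 405.75
  colorless waxy: 1623 × 1/4 = 405.75
Contribution of colorless starchy: (451 − 405.75)² / 405.75 = 5.0464

5.046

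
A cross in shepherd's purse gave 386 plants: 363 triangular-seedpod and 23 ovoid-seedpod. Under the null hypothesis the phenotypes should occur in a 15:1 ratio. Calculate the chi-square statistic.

0.056

Expected counts for N = 386 under a 15:1 ratio (total parts = 16):
  triangular-seedpod: 386 × 15/16 = 361.875
  ovoid-seedpod: 386 × 1/16 = 24.125
χ² = Σ (O − E)² / E
  triangular-seedpod: (363 − 361.875)² / 361.875 = 0.0035
  ovoid-seedpod: (23 − 24.125)² / 24.125 = 0.0525
χ² = 0.0035 + 0.0525 = 0.056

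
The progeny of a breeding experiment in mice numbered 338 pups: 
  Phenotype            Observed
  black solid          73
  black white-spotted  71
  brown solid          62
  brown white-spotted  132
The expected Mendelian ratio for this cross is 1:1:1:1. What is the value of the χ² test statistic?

Under the 1:1:1:1 hypothesis (Σ ratio = 4, N = 338):
  black solid: 338 × 1/4 = 84.5
  black white-spotted: 338 × 1/4 = 84.5
  brown solid: 338 × 1/4 = 84.5
  brown white-spotted: 338 × 1/4 = 84.5
χ² = Σ (O − E)² / E
  black solid: (73 − 84.5)² / 84.5 = 1.5651
  black white-spotted: (71 − 84.5)² / 84.5 = 2.1568
  brown solid: (62 − 84.5)² / 84.5 = 5.9911
  brown white-spotted: (132 − 84.5)² / 84.5 = 26.7012
χ² = 1.5651 + 2.1568 + 5.9911 + 26.7012 = 36.4142 ≈ 36.414

36.414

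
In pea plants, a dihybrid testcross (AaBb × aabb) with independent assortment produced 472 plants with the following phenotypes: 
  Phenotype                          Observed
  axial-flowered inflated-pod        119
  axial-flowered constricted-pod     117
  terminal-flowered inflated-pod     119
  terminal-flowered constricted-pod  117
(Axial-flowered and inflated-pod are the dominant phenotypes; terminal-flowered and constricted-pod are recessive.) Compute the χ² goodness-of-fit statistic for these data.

A dihybrid testcross with independent assortment gives a 1:1:1:1 ratio.
Under the 1:1:1:1 hypothesis (Σ ratio = 4, N = 472):
  axial-flowered inflated-pod: 472 × 1/4 = 118
  axial-flowered constricted-pod: 472 × 1/4 = 118
  terminal-flowered inflated-pod: 472 × 1/4 = 118
  terminal-flowered constricted-pod: 472 × 1/4 = 118
χ² = Σ (O − E)² / E
  axial-flowered inflated-pod: (119 − 118)² / 118 = 0.0085
  axial-flowered constricted-pod: (117 − 118)² / 118 = 0.0085
  terminal-flowered inflated-pod: (119 − 118)² / 118 = 0.0085
  terminal-flowered constricted-pod: (117 − 118)² / 118 = 0.0085
χ² = 0.0085 + 0.0085 + 0.0085 + 0.0085 = 0.034

0.034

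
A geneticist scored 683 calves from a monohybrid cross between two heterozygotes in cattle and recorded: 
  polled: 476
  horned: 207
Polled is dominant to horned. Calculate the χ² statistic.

For a monohybrid cross between heterozygotes with complete dominance, the expected phenotypic ratio is 3:1.
Expected counts for N = 683 under a 3:1 ratio (total parts = 4):
  polled: 683 × 3/4 = 512.25
  horned: 683 × 1/4 = 170.75
χ² = Σ (O − E)² / E
  polled: (476 − 512.25)² / 512.25 = 2.5653
  horned: (207 − 170.75)² / 170.75 = 7.6958
χ² = 2.5653 + 7.6958 = 10.2611 ≈ 10.261

10.261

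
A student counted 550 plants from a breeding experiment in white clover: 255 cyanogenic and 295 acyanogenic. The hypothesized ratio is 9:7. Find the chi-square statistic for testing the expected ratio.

Total ratio parts = 16. Expected numbers out of 550:
  cyanogenic: 550 × 9/16 = 309.375
  acyanogenic: 550 × 7/16 = 240.625
χ² = Σ (O − E)² / E
  cyanogenic: (255 − 309.375)² / 309.375 = 9.5568
  acyanogenic: (295 − 240.625)² / 240.625 = 12.2873
χ² = 9.5568 + 12.2873 = 21.8441 ≈ 21.844

21.844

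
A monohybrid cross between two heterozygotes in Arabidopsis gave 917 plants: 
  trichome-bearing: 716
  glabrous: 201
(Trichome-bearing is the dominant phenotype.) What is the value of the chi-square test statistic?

For a monohybrid cross between heterozygotes with complete dominance, the expected phenotypic ratio is 3:1.
Expected counts for N = 917 under a 3:1 ratio (total parts = 4):
  trichome-bearing: 917 × 3/4 = 687.75
  glabrous: 917 × 1/4 = 229.25
χ² = Σ (O − E)² / E
  trichome-bearing: (716 − 687.75)² / 687.75 = 1.1604
  glabrous: (201 − 229.25)² / 229.25 = 3.4812
χ² = 1.1604 + 3.4812 = 4.6416 ≈ 4.642

4.642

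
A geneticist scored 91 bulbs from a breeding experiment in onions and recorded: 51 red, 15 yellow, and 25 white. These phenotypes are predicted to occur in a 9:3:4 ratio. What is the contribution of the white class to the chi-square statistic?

Total ratio parts = 16. Expected numbers out of 91:
  red: 91 × 9/16 = 51.1875
  yellow: 91 × 3/16 = 17.0625
  white: 91 × 4/16 = 22.75
Contribution of white: (25 − 22.75)² / 22.75 = 0.2225

0.223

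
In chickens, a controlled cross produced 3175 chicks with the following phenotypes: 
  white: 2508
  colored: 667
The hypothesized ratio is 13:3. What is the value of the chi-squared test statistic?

10.625

Total ratio parts = 16. Expected numbers out of 3175:
  white: 3175 × 13/16 = 2579.6875
  colored: 3175 × 3/16 = 595.3125
χ² = Σ (O − E)² / E
  white: (2508 − 2579.6875)² / 2579.6875 = 1.9921
  colored: (667 − 595.3125)² / 595.3125 = 8.6326
χ² = 1.9921 + 8.6326 = 10.6247 ≈ 10.625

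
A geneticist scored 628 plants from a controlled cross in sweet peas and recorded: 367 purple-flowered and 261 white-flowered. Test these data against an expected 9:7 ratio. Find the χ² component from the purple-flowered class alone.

0.535

The 9:7 ratio has 16 parts, so with N = 628 the expected counts are:
  purple-flowered: 628 × 9/16 = 353.25
  white-flowered: 628 × 7/16 = 274.75
Contribution of purple-flowered: (367 − 353.25)² / 353.25 = 0.5352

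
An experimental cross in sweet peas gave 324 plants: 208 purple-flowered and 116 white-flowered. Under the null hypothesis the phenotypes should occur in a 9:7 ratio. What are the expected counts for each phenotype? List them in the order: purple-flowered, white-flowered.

The 9:7 ratio has 16 parts, so with N = 324 the expected counts are:
  purple-flowered: 324 × 9/16 = 182.25
  white-flowered: 324 × 7/16 = 141.75

182.25, 141.75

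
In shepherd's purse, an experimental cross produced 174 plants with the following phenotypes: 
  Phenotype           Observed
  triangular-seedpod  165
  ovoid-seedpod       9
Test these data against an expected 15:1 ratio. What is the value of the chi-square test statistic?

Under the 15:1 hypothesis (Σ ratio = 16, N = 174):
  triangular-seedpod: 174 × 15/16 = 163.125
  ovoid-seedpod: 174 × 1/16 = 10.875
χ² = Σ (O − E)² / E
  triangular-seedpod: (165 − 163.125)² / 163.125 = 0.0216
  ovoid-seedpod: (9 − 10.875)² / 10.875 = 0.3233
χ² = 0.0216 + 0.3233 = 0.3449 ≈ 0.345

0.345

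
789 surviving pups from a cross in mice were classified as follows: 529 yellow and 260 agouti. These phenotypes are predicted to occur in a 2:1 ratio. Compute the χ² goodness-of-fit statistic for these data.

0.051

Expected counts for N = 789 under a 2:1 ratio (total parts = 3):
  yellow: 789 × 2/3 = 526
  agouti: 789 × 1/3 = 263
χ² = Σ (O − E)² / E
  yellow: (529 − 526)² / 526 = 0.0171
  agouti: (260 − 263)² / 263 = 0.0342
χ² = 0.0171 + 0.0342 = 0.0513 ≈ 0.051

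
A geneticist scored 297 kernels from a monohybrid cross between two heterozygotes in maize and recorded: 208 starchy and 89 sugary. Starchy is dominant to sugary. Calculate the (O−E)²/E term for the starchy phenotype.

0.977

For a monohybrid cross between heterozygotes with complete dominance, the expected phenotypic ratio is 3:1.
Expected counts for N = 297 under a 3:1 ratio (total parts = 4):
  starchy: 297 × 3/4 = 222.75
  sugary: 297 × 1/4 = 74.25
Contribution of starchy: (208 − 222.75)² / 222.75 = 0.9767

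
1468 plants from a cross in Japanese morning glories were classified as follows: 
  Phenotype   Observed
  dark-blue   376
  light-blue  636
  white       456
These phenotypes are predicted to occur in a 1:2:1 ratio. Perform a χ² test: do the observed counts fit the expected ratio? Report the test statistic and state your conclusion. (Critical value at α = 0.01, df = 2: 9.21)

Under the 1:2:1 hypothesis (Σ ratio = 4, N = 1468):
  dark-blue: 1468 × 1/4 = 367
  light-blue: 1468 × 2/4 = 734
  white: 1468 × 1/4 = 367
χ² = Σ (O − E)² / E
  dark-blue: (376 − 367)² / 367 = 0.2207
  light-blue: (636 − 734)² / 734 = 13.0845
  white: (456 − 367)² / 367 = 21.5831
χ² = 0.2207 + 13.0845 + 21.5831 = 34.8883 ≈ 34.888
Degrees of freedom = 3 − 1 = 2; critical value at α = 0.01 is 9.21.
Since 34.888 > 9.21, we reject the null hypothesis — the data do not fit the 1:2:1 ratio.

34.888; not consistent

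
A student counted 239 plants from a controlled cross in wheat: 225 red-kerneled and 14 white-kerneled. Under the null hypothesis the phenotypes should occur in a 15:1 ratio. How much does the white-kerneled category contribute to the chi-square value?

The 15:1 ratio has 16 parts, so with N = 239 the expected counts are:
  red-kerneled: 239 × 15/16 = 224.0625
  white-kerneled: 239 × 1/16 = 14.9375
Contribution of white-kerneled: (14 − 14.9375)² / 14.9375 = 0.0588

0.059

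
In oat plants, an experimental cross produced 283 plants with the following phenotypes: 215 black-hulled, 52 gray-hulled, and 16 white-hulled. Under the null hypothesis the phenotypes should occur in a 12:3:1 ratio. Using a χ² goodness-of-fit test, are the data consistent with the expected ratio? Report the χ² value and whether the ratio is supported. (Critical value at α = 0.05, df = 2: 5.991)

Total ratio parts = 16. Expected numbers out of 283:
  black-hulled: 283 × 12/16 = 212.25
  gray-hulled: 283 × 3/16 = 53.0625
  white-hulled: 283 × 1/16 = 17.6875
χ² = Σ (O − E)² / E
  black-hulled: (215 − 212.25)² / 212.25 = 0.0356
  gray-hulled: (52 − 53.0625)² / 53.0625 = 0.0213
  white-hulled: (16 − 17.6875)² / 17.6875 = 0.1610
χ² = 0.0356 + 0.0213 + 0.1610 = 0.2179 ≈ 0.218
Degrees of freedom = 3 − 1 = 2; critical value at α = 0.05 is 5.991.
Since 0.218 < 5.991, we fail to reject the null hypothesis — the data are consistent with the 12:3:1 ratio.

0.218; consistent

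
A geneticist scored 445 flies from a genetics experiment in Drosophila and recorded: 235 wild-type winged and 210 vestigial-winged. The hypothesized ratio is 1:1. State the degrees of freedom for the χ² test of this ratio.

A goodness-of-fit test with 2 phenotype classes has df = 2 − 1 = 1.

1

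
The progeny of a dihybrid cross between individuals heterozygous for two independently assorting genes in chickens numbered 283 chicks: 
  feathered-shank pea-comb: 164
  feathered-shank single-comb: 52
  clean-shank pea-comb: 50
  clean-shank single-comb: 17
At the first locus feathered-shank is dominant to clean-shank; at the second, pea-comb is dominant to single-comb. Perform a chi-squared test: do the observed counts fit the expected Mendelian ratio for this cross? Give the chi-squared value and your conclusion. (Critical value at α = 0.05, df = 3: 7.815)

0.370; consistent

A dihybrid F₂ with independent assortment and complete dominance at both loci gives a 9:3:3:1 phenotypic ratio.
Under the 9:3:3:1 hypothesis (Σ ratio = 16, N = 283):
  feathered-shank pea-comb: 283 × 9/16 = 159.1875
  feathered-shank single-comb: 283 × 3/16 = 53.0625
  clean-shank pea-comb: 283 × 3/16 = 53.0625
  clean-shank single-comb: 283 × 1/16 = 17.6875
χ² = Σ (O − E)² / E
  feathered-shank pea-comb: (164 − 159.1875)² / 159.1875 = 0.1455
  feathered-shank single-comb: (52 − 53.0625)² / 53.0625 = 0.0213
  clean-shank pea-comb: (50 − 53.0625)² / 53.0625 = 0.1768
  clean-shank single-comb: (17 − 17.6875)² / 17.6875 = 0.0267
χ² = 0.1455 + 0.0213 + 0.1768 + 0.0267 = 0.3703 ≈ 0.370
Degrees of freedom = 4 − 1 = 3; critical value at α = 0.05 is 7.815.
Since 0.370 < 7.815, we fail to reject the null hypothesis — the data are consistent with the 9:3:3:1 ratio.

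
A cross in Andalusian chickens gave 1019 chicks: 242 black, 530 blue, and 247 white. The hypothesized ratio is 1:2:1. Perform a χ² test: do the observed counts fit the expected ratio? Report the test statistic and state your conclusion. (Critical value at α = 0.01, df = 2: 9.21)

Expected counts for N = 1019 under a 1:2:1 ratio (total parts = 4):
  black: 1019 × 1/4 = 254.75
  blue: 1019 × 2/4 = 509.5
  white: 1019 × 1/4 = 254.75
χ² = Σ (O − E)² / E
  black: (242 − 254.75)² / 254.75 = 0.6381
  blue: (530 − 509.5)² / 509.5 = 0.8248
  white: (247 − 254.75)² / 254.75 = 0.2358
χ² = 0.6381 + 0.8248 + 0.2358 = 1.6987 ≈ 1.699
Degrees of freedom = 3 − 1 = 2; critical value at α = 0.01 is 9.21.
Since 1.699 < 9.21, we fail to reject the null hypothesis — the data are consistent with the 1:2:1 ratio.

1.699; consistent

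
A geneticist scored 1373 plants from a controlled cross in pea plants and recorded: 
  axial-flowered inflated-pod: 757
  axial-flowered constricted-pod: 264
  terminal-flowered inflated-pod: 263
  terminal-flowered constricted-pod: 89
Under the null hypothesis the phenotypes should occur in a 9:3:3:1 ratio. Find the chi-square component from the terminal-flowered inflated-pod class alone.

The 9:3:3:1 ratio has 16 parts, so with N = 1373 the expected counts are:
  axial-flowered inflated-pod: 1373 × 9/16 = 772.3125
  axial-flowered constricted-pod: 1373 × 3/16 = 257.4375
  terminal-flowered inflated-pod: 1373 × 3/16 = 257.4375
  terminal-flowered constricted-pod: 1373 × 1/16 = 85.8125
Contribution of terminal-flowered inflated-pod: (263 − 257.4375)² / 257.4375 = 0.1202

0.120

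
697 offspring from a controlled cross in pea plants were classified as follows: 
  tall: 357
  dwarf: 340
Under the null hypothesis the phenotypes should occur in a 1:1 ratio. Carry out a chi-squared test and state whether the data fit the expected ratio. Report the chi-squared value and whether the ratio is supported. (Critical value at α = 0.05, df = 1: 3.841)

0.415; consistent

The 1:1 ratio has 2 parts, so with N = 697 the expected counts are:
  tall: 697 × 1/2 = 348.5
  dwarf: 697 × 1/2 = 348.5
χ² = Σ (O − E)² / E
  tall: (357 − 348.5)² / 348.5 = 0.2073
  dwarf: (340 − 348.5)² / 348.5 = 0.2073
χ² = 0.2073 + 0.2073 = 0.4146 ≈ 0.415
Degrees of freedom = 2 − 1 = 1; critical value at α = 0.05 is 3.841.
Since 0.415 < 3.841, we fail to reject the null hypothesis — the data are consistent with the 1:1 ratio.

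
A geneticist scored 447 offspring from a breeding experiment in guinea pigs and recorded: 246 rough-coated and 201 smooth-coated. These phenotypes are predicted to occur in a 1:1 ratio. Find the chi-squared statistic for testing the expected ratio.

Total ratio parts = 2. Expected numbers out of 447:
  rough-coated: 447 × 1/2 = 223.5
  smooth-coated: 447 × 1/2 = 223.5
χ² = Σ (O − E)² / E
  rough-coated: (246 − 223.5)² / 223.5 = 2.2651
  smooth-coated: (201 − 223.5)² / 223.5 = 2.2651
χ² = 2.2651 + 2.2651 = 4.5302 ≈ 4.530

4.530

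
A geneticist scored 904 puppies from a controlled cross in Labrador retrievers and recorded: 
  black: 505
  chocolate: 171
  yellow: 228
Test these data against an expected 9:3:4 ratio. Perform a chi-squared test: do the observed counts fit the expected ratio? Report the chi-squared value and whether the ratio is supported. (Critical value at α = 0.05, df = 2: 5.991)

0.055; consistent

Total ratio parts = 16. Expected numbers out of 904:
  black: 904 × 9/16 = 508.5
  chocolate: 904 × 3/16 = 169.5
  yellow: 904 × 4/16 = 226
χ² = Σ (O − E)² / E
  black: (505 − 508.5)² / 508.5 = 0.0241
  chocolate: (171 − 169.5)² / 169.5 = 0.0133
  yellow: (228 − 226)² / 226 = 0.0177
χ² = 0.0241 + 0.0133 + 0.0177 = 0.0551 ≈ 0.055
Degrees of freedom = 3 − 1 = 2; critical value at α = 0.05 is 5.991.
Since 0.055 < 5.991, we fail to reject the null hypothesis — the data are consistent with the 9:3:4 ratio.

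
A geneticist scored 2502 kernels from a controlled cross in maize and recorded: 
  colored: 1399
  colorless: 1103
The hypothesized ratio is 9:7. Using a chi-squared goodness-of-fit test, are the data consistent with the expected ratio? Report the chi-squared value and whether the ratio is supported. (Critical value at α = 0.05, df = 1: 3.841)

0.114; consistent

Under the 9:7 hypothesis (Σ ratio = 16, N = 2502):
  colored: 2502 × 9/16 = 1407.375
  colorless: 2502 × 7/16 = 1094.625
χ² = Σ (O − E)² / E
  colored: (1399 − 1407.375)² / 1407.375 = 0.0498
  colorless: (1103 − 1094.625)² / 1094.625 = 0.0641
χ² = 0.0498 + 0.0641 = 0.1139 ≈ 0.114
Degrees of freedom = 2 − 1 = 1; critical value at α = 0.05 is 3.841.
Since 0.114 < 3.841, we fail to reject the null hypothesis — the data are consistent with the 9:7 ratio.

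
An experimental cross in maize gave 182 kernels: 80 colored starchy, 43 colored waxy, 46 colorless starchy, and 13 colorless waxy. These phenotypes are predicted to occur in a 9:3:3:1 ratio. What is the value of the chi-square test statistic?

11.563

The 9:3:3:1 ratio has 16 parts, so with N = 182 the expected counts are:
  colored starchy: 182 × 9/16 = 102.375
  colored waxy: 182 × 3/16 = 34.125
  colorless starchy: 182 × 3/16 = 34.125
  colorless waxy: 182 × 1/16 = 11.375
χ² = Σ (O − E)² / E
  colored starchy: (80 − 102.375)² / 102.375 = 4.8903
  colored waxy: (43 − 34.125)² / 34.125 = 2.3082
  colorless starchy: (46 − 34.125)² / 34.125 = 4.1323
  colorless waxy: (13 − 11.375)² / 11.375 = 0.2321
χ² = 4.8903 + 2.3082 + 4.1323 + 0.2321 = 11.5629 ≈ 11.563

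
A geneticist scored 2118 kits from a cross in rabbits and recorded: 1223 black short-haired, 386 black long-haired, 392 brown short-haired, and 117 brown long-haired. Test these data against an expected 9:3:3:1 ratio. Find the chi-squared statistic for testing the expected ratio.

The 9:3:3:1 ratio has 16 parts, so with N = 2118 the expected counts are:
  black short-haired: 2118 × 9/16 = 1191.375
  black long-haired: 2118 × 3/16 = 397.125
  brown short-haired: 2118 × 3/16 = 397.125
  brown long-haired: 2118 × 1/16 = 132.375
χ² = Σ (O − E)² / E
  black short-haired: (1223 − 1191.375)² / 1191.375 = 0.8395
  black long-haired: (386 − 397.125)² / 397.125 = 0.3117
  brown short-haired: (392 − 397.125)² / 397.125 = 0.0661
  brown long-haired: (117 − 132.375)² / 132.375 = 1.7858
χ² = 0.8395 + 0.3117 + 0.0661 + 1.7858 = 3.0031 ≈ 3.003

3.003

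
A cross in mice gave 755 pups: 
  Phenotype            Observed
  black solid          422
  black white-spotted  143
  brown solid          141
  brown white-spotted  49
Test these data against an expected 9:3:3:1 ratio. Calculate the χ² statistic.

0.103

Total ratio parts = 16. Expected numbers out of 755:
  black solid: 755 × 9/16 = 424.6875
  black white-spotted: 755 × 3/16 = 141.5625
  brown solid: 755 × 3/16 = 141.5625
  brown white-spotted: 755 × 1/16 = 47.1875
χ² = Σ (O − E)² / E
  black solid: (422 − 424.6875)² / 424.6875 = 0.0170
  black white-spotted: (143 − 141.5625)² / 141.5625 = 0.0146
  brown solid: (141 − 141.5625)² / 141.5625 = 0.0022
  brown white-spotted: (49 − 47.1875)² / 47.1875 = 0.0696
χ² = 0.0170 + 0.0146 + 0.0022 + 0.0696 = 0.1034 ≈ 0.103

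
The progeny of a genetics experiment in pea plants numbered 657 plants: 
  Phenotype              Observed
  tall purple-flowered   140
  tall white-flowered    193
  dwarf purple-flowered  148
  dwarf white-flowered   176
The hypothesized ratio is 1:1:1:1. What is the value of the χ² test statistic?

The 1:1:1:1 ratio has 4 parts, so with N = 657 the expected counts are:
  tall purple-flowered: 657 × 1/4 = 164.25
  tall white-flowered: 657 × 1/4 = 164.25
  dwarf purple-flowered: 657 × 1/4 = 164.25
  dwarf white-flowered: 657 × 1/4 = 164.25
χ² = Σ (O − E)² / E
  tall purple-flowered: (140 − 164.25)² / 164.25 = 3.5803
  tall white-flowered: (193 − 164.25)² / 164.25 = 5.0323
  dwarf purple-flowered: (148 − 164.25)² / 164.25 = 1.6077
  dwarf white-flowered: (176 − 164.25)² / 164.25 = 0.8406
χ² = 3.5803 + 5.0323 + 1.6077 + 0.8406 = 11.0609 ≈ 11.061

11.061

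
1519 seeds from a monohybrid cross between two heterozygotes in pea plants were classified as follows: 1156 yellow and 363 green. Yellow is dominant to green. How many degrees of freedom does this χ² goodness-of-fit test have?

For a monohybrid cross between heterozygotes with complete dominance, the expected phenotypic ratio is 3:1.
A goodness-of-fit test with 2 phenotype classes has df = 2 − 1 = 1.

1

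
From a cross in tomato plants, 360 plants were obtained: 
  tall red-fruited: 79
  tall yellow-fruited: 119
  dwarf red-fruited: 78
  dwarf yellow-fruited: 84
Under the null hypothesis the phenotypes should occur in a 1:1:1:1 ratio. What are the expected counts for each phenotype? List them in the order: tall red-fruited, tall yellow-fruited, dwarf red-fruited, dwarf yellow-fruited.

Total ratio parts = 4. Expected numbers out of 360:
  tall red-fruited: 360 × 1/4 = 90
  tall yellow-fruited: 360 × 1/4 = 90
  dwarf red-fruited: 360 × 1/4 = 90
  dwarf yellow-fruited: 360 × 1/4 = 90

90, 90, 90, 90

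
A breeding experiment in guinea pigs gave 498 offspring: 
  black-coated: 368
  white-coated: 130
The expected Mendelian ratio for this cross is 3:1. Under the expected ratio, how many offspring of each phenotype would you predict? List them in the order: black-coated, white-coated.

The 3:1 ratio has 4 parts, so with N = 498 the expected counts are:
  black-coated: 498 × 3/4 = 373.5
  white-coated: 498 × 1/4 = 124.5

373.5, 124.5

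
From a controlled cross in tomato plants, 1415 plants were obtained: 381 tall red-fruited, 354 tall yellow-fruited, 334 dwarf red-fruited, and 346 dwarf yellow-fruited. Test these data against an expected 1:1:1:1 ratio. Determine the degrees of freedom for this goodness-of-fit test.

3

A goodness-of-fit test with 4 phenotype classes has df = 4 − 1 = 3.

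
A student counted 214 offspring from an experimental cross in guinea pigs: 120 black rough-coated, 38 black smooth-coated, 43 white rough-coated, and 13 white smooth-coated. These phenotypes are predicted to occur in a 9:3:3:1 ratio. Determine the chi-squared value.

Expected counts for N = 214 under a 9:3:3:1 ratio (total parts = 16):
  black rough-coated: 214 × 9/16 = 120.375
  black smooth-coated: 214 × 3/16 = 40.125
  white rough-coated: 214 × 3/16 = 40.125
  white smooth-coated: 214 × 1/16 = 13.375
χ² = Σ (O − E)² / E
  black rough-coated: (120 − 120.375)² / 120.375 = 0.0012
  black smooth-coated: (38 − 40.125)² / 40.125 = 0.1125
  white rough-coated: (43 − 40.125)² / 40.125 = 0.2060
  white smooth-coated: (13 − 13.375)² / 13.375 = 0.0105
χ² = 0.0012 + 0.1125 + 0.2060 + 0.0105 = 0.3302 ≈ 0.330

0.330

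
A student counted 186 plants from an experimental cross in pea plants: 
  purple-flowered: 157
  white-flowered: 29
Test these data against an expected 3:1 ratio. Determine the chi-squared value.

8.781

Expected counts for N = 186 under a 3:1 ratio (total parts = 4):
  purple-flowered: 186 × 3/4 = 139.5
  white-flowered: 186 × 1/4 = 46.5
χ² = Σ (O − E)² / E
  purple-flowered: (157 − 139.5)² / 139.5 = 2.1953
  white-flowered: (29 − 46.5)² / 46.5 = 6.5860
χ² = 2.1953 + 6.5860 = 8.7813 ≈ 8.781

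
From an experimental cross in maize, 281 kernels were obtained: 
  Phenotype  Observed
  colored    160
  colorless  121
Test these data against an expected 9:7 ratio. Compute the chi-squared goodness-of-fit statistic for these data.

The 9:7 ratio has 16 parts, so with N = 281 the expected counts are:
  colored: 281 × 9/16 = 158.0625
  colorless: 281 × 7/16 = 122.9375
χ² = Σ (O − E)² / E
  colored: (160 − 158.0625)² / 158.0625 = 0.0237
  colorless: (121 − 122.9375)² / 122.9375 = 0.0305
χ² = 0.0237 + 0.0305 = 0.0542 ≈ 0.054

0.054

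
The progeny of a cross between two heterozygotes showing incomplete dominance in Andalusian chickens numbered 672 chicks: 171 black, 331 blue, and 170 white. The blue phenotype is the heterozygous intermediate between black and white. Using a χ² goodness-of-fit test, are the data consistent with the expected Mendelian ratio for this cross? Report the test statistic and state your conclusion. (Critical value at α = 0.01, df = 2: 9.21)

With incomplete dominance, a heterozygote × heterozygote cross gives a 1:2:1 phenotypic ratio.
The 1:2:1 ratio has 4 parts, so with N = 672 the expected counts are:
  black: 672 × 1/4 = 168
  blue: 672 × 2/4 = 336
  white: 672 × 1/4 = 168
χ² = Σ (O − E)² / E
  black: (171 − 168)² / 168 = 0.0536
  blue: (331 − 336)² / 336 = 0.0744
  white: (170 − 168)² / 168 = 0.0238
χ² = 0.0536 + 0.0744 + 0.0238 = 0.1518 ≈ 0.152
Degrees of freedom = 3 − 1 = 2; critical value at α = 0.01 is 9.21.
Since 0.152 < 9.21, we fail to reject the null hypothesis — the data are consistent with the 1:2:1 ratio.

0.152; consistent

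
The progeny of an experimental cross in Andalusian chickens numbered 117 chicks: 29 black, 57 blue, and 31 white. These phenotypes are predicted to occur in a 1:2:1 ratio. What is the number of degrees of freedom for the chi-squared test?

A goodness-of-fit test with 3 phenotype classes has df = 3 − 1 = 2.

2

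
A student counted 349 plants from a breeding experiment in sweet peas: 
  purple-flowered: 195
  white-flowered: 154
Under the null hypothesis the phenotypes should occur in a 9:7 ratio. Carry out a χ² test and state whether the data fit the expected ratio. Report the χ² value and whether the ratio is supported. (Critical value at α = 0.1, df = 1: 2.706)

Total ratio parts = 16. Expected numbers out of 349:
  purple-flowered: 349 × 9/16 = 196.3125
  white-flowered: 349 × 7/16 = 152.6875
χ² = Σ (O − E)² / E
  purple-flowered: (195 − 196.3125)² / 196.3125 = 0.0088
  white-flowered: (154 − 152.6875)² / 152.6875 = 0.0113
χ² = 0.0088 + 0.0113 = 0.0201 ≈ 0.020
Degrees of freedom = 2 − 1 = 1; critical value at α = 0.1 is 2.706.
Since 0.020 < 2.706, we fail to reject the null hypothesis — the data are consistent with the 9:7 ratio.

0.020; consistent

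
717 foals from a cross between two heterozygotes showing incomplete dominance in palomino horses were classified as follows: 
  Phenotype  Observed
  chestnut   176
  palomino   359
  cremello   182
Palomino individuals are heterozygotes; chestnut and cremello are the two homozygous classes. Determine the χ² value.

0.102

With incomplete dominance, a heterozygote × heterozygote cross gives a 1:2:1 phenotypic ratio.
Expected counts for N = 717 under a 1:2:1 ratio (total parts = 4):
  chestnut: 717 × 1/4 = 179.25
  palomino: 717 × 2/4 = 358.5
  cremello: 717 × 1/4 = 179.25
χ² = Σ (O − E)² / E
  chestnut: (176 − 179.25)² / 179.25 = 0.0589
  palomino: (359 − 358.5)² / 358.5 = 0.0007
  cremello: (182 − 179.25)² / 179.25 = 0.0422
χ² = 0.0589 + 0.0007 + 0.0422 = 0.1018 ≈ 0.102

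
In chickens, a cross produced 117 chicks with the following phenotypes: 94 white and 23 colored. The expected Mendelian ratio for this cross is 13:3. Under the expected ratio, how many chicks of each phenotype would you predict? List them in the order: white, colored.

Expected counts for N = 117 under a 13:3 ratio (total parts = 16):
  white: 117 × 13/16 = 95.0625
  colored: 117 × 3/16 = 21.9375

95.0625, 21.9375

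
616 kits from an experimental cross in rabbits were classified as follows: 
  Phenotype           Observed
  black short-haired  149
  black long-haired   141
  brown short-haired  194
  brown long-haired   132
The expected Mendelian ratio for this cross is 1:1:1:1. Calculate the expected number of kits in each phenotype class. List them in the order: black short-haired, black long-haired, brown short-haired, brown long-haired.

Expected counts for N = 616 under a 1:1:1:1 ratio (total parts = 4):
  black short-haired: 616 × 1/4 = 154
  black long-haired: 616 × 1/4 = 154
  brown short-haired: 616 × 1/4 = 154
  brown long-haired: 616 × 1/4 = 154

154, 154, 154, 154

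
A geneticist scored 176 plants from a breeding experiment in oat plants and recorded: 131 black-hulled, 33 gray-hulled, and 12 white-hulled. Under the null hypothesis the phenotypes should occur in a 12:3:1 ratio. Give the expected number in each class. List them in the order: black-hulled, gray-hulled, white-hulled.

Under the 12:3:1 hypothesis (Σ ratio = 16, N = 176):
  black-hulled: 176 × 12/16 = 132
  gray-hulled: 176 × 3/16 = 33
  white-hulled: 176 × 1/16 = 11

132, 33, 11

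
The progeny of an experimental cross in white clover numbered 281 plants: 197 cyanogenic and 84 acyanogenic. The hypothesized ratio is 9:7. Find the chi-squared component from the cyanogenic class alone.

Total ratio parts = 16. Expected numbers out of 281:
  cyanogenic: 281 × 9/16 = 158.0625
  acyanogenic: 281 × 7/16 = 122.9375
Contribution of cyanogenic: (197 − 158.0625)² / 158.0625 = 9.5920

9.592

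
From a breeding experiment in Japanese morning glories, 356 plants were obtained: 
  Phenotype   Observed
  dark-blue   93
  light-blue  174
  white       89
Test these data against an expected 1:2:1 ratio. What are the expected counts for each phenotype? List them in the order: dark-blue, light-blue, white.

Total ratio parts = 4. Expected numbers out of 356:
  dark-blue: 356 × 1/4 = 89
  light-blue: 356 × 2/4 = 178
  white: 356 × 1/4 = 89

89, 178, 89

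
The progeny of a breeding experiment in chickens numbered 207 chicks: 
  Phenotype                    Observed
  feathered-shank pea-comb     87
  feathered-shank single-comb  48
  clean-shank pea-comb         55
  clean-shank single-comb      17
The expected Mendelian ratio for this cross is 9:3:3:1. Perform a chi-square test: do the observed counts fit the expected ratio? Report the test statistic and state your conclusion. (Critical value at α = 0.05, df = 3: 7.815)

17.644; not consistent

Under the 9:3:3:1 hypothesis (Σ ratio = 16, N = 207):
  feathered-shank pea-comb: 207 × 9/16 = 116.4375
  feathered-shank single-comb: 207 × 3/16 = 38.8125
  clean-shank pea-comb: 207 × 3/16 = 38.8125
  clean-shank single-comb: 207 × 1/16 = 12.9375
χ² = Σ (O − E)² / E
  feathered-shank pea-comb: (87 − 116.4375)² / 116.4375 = 7.4423
  feathered-shank single-comb: (48 − 38.8125)² / 38.8125 = 2.1748
  clean-shank pea-comb: (55 − 38.8125)² / 38.8125 = 6.7513
  clean-shank single-comb: (17 − 12.9375)² / 12.9375 = 1.2757
χ² = 7.4423 + 2.1748 + 6.7513 + 1.2757 = 17.6441 ≈ 17.644
Degrees of freedom = 4 − 1 = 3; critical value at α = 0.05 is 7.815.
Since 17.644 > 7.815, we reject the null hypothesis — the data do not fit the 9:3:3:1 ratio.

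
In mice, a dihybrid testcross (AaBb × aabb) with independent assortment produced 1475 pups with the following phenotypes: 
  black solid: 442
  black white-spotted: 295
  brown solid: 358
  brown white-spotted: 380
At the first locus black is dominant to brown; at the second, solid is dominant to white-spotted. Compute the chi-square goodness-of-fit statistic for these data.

A dihybrid testcross with independent assortment gives a 1:1:1:1 ratio.
Under the 1:1:1:1 hypothesis (Σ ratio = 4, N = 1475):
  black solid: 1475 × 1/4 = 368.75
  black white-spotted: 1475 × 1/4 = 368.75
  brown solid: 1475 × 1/4 = 368.75
  brown white-spotted: 1475 × 1/4 = 368.75
χ² = Σ (O − E)² / E
  black solid: (442 − 368.75)² / 368.75 = 14.5507
  black white-spotted: (295 − 368.75)² / 368.75 = 14.7500
  brown solid: (358 − 368.75)² / 368.75 = 0.3134
  brown white-spotted: (380 − 368.75)² / 368.75 = 0.3432
χ² = 14.5507 + 14.7500 + 0.3134 + 0.3432 = 29.9573 ≈ 29.957

29.957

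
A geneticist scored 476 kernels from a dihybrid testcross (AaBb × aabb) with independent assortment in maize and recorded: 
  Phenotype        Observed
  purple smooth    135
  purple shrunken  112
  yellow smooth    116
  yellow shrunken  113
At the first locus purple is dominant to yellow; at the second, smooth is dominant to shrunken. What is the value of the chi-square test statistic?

A dihybrid testcross with independent assortment gives a 1:1:1:1 ratio.
The 1:1:1:1 ratio has 4 parts, so with N = 476 the expected counts are:
  purple smooth: 476 × 1/4 = 119
  purple shrunken: 476 × 1/4 = 119
  yellow smooth: 476 × 1/4 = 119
  yellow shrunken: 476 × 1/4 = 119
χ² = Σ (O − E)² / E
  purple smooth: (135 − 119)² / 119 = 2.1513
  purple shrunken: (112 − 119)² / 119 = 0.4118
  yellow smooth: (116 − 119)² / 119 = 0.0756
  yellow shrunken: (113 − 119)² / 119 = 0.3025
χ² = 2.1513 + 0.4118 + 0.0756 + 0.3025 = 2.9412 ≈ 2.941

2.941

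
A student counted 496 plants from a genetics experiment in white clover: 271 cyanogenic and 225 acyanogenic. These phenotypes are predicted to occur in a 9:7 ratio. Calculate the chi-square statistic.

Total ratio parts = 16. Expected numbers out of 496:
  cyanogenic: 496 × 9/16 = 279
  acyanogenic: 496 × 7/16 = 217
χ² = Σ (O − E)² / E
  cyanogenic: (271 − 279)² / 279 = 0.2294
  acyanogenic: (225 − 217)² / 217 = 0.2949
χ² = 0.2294 + 0.2949 = 0.5243 ≈ 0.524

0.524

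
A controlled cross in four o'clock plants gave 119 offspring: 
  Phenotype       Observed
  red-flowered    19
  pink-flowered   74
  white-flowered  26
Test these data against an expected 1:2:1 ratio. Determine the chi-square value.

7.891

Expected counts for N = 119 under a 1:2:1 ratio (total parts = 4):
  red-flowered: 119 × 1/4 = 29.75
  pink-flowered: 119 × 2/4 = 59.5
  white-flowered: 119 × 1/4 = 29.75
χ² = Σ (O − E)² / E
  red-flowered: (19 − 29.75)² / 29.75 = 3.8845
  pink-flowered: (74 − 59.5)² / 59.5 = 3.5336
  white-flowered: (26 − 29.75)² / 29.75 = 0.4727
χ² = 3.8845 + 3.5336 + 0.4727 = 7.8908 ≈ 7.891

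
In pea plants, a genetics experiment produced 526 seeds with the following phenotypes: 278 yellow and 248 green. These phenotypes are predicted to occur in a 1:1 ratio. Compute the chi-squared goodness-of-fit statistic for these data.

1.711

The 1:1 ratio has 2 parts, so with N = 526 the expected counts are:
  yellow: 526 × 1/2 = 263
  green: 526 × 1/2 = 263
χ² = Σ (O − E)² / E
  yellow: (278 − 263)² / 263 = 0.8555
  green: (248 − 263)² / 263 = 0.8555
χ² = 0.8555 + 0.8555 = 1.711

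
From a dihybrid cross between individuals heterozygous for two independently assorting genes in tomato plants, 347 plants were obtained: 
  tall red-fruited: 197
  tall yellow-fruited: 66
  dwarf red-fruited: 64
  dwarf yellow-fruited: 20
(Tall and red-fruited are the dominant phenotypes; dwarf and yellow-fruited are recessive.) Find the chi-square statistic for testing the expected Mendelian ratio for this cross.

0.179

A dihybrid F₂ with independent assortment and complete dominance at both loci gives a 9:3:3:1 phenotypic ratio.
Total ratio parts = 16. Expected numbers out of 347:
  tall red-fruited: 347 × 9/16 = 195.1875
  tall yellow-fruited: 347 × 3/16 = 65.0625
  dwarf red-fruited: 347 × 3/16 = 65.0625
  dwarf yellow-fruited: 347 × 1/16 = 21.6875
χ² = Σ (O − E)² / E
  tall red-fruited: (197 − 195.1875)² / 195.1875 = 0.0168
  tall yellow-fruited: (66 − 65.0625)² / 65.0625 = 0.0135
  dwarf red-fruited: (64 − 65.0625)² / 65.0625 = 0.0174
  dwarf yellow-fruited: (20 − 21.6875)² / 21.6875 = 0.1313
χ² = 0.0168 + 0.0135 + 0.0174 + 0.1313 = 0.179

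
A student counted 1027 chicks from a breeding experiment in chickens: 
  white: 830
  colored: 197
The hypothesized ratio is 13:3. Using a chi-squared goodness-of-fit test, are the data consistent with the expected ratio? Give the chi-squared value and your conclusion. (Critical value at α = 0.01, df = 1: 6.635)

0.126; consistent

The 13:3 ratio has 16 parts, so with N = 1027 the expected counts are:
  white: 1027 × 13/16 = 834.4375
  colored: 1027 × 3/16 = 192.5625
χ² = Σ (O − E)² / E
  white: (830 − 834.4375)² / 834.4375 = 0.0236
  colored: (197 − 192.5625)² / 192.5625 = 0.1023
χ² = 0.0236 + 0.1023 = 0.1259 ≈ 0.126
Degrees of freedom = 2 − 1 = 1; critical value at α = 0.01 is 6.635.
Since 0.126 < 6.635, we fail to reject the null hypothesis — the data are consistent with the 13:3 ratio.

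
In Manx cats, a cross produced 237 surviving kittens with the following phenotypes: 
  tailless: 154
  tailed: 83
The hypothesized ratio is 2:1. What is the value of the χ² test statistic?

The 2:1 ratio has 3 parts, so with N = 237 the expected counts are:
  tailless: 237 × 2/3 = 158
  tailed: 237 × 1/3 = 79
χ² = Σ (O − E)² / E
  tailless: (154 − 158)² / 158 = 0.1013
  tailed: (83 − 79)² / 79 = 0.2025
χ² = 0.1013 + 0.2025 = 0.3038 ≈ 0.304

0.304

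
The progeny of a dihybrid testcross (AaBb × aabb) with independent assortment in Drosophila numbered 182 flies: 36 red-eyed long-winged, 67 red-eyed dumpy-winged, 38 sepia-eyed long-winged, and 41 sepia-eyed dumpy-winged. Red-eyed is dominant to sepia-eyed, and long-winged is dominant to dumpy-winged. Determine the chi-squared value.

A dihybrid testcross with independent assortment gives a 1:1:1:1 ratio.
Expected counts for N = 182 under a 1:1:1:1 ratio (total parts = 4):
  red-eyed long-winged: 182 × 1/4 = 45.5
  red-eyed dumpy-winged: 182 × 1/4 = 45.5
  sepia-eyed long-winged: 182 × 1/4 = 45.5
  sepia-eyed dumpy-winged: 182 × 1/4 = 45.5
χ² = Σ (O − E)² / E
  red-eyed long-winged: (36 − 45.5)² / 45.5 = 1.9835
  red-eyed dumpy-winged: (67 − 45.5)² / 45.5 = 10.1593
  sepia-eyed long-winged: (38 − 45.5)² / 45.5 = 1.2363
  sepia-eyed dumpy-winged: (41 − 45.5)² / 45.5 = 0.4451
χ² = 1.9835 + 10.1593 + 1.2363 + 0.4451 = 13.8242 ≈ 13.824

13.824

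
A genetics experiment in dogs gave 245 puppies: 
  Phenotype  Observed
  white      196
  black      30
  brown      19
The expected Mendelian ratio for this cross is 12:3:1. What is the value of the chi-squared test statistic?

Expected counts for N = 245 under a 12:3:1 ratio (total parts = 16):
  white: 245 × 12/16 = 183.75
  black: 245 × 3/16 = 45.9375
  brown: 245 × 1/16 = 15.3125
χ² = Σ (O − E)² / E
  white: (196 − 183.75)² / 183.75 = 0.8167
  black: (30 − 45.9375)² / 45.9375 = 5.5293
  brown: (19 − 15.3125)² / 15.3125 = 0.8880
χ² = 0.8167 + 5.5293 + 0.8880 = 7.234

7.234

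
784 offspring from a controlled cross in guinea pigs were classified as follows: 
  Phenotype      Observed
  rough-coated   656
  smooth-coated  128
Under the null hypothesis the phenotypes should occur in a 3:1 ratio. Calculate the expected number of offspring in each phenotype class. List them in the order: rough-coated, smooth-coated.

The 3:1 ratio has 4 parts, so with N = 784 the expected counts are:
  rough-coated: 784 × 3/4 = 588
  smooth-coated: 784 × 1/4 = 196

588, 196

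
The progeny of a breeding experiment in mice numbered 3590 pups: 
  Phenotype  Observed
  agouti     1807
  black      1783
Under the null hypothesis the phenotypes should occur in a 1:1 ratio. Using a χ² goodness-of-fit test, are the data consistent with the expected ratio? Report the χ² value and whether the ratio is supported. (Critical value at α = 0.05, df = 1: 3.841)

0.160; consistent

The 1:1 ratio has 2 parts, so with N = 3590 the expected counts are:
  agouti: 3590 × 1/2 = 1795
  black: 3590 × 1/2 = 1795
χ² = Σ (O − E)² / E
  agouti: (1807 − 1795)² / 1795 = 0.0802
  black: (1783 − 1795)² / 1795 = 0.0802
χ² = 0.0802 + 0.0802 = 0.1604 ≈ 0.160
Degrees of freedom = 2 − 1 = 1; critical value at α = 0.05 is 3.841.
Since 0.160 < 3.841, we fail to reject the null hypothesis — the data are consistent with the 1:1 ratio.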